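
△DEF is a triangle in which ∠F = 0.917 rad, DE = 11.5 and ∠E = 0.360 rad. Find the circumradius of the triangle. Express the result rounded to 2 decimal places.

R ≈ 7.24

The third angle is ∠D = π − ∠E − ∠F = 1.865 rad.
Law of sines: EF = DE·sin D/sin F ≈ 13.867.
Law of sines: FD = DE·sin E/sin F ≈ 5.1036.
Circumradius = DE/(2 sin F) ≈ 7.2438.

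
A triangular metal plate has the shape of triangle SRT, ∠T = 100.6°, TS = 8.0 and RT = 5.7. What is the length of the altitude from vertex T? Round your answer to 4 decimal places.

4.2115

By the law of cosines, SR² = RT² + TS² − 2·RT·TS·cos T = 113.27, so SR ≈ 10.643.
Area = ½·RT·TS·sin T ≈ 22.411.
The altitude from T has length 2·area/SR ≈ 4.2115.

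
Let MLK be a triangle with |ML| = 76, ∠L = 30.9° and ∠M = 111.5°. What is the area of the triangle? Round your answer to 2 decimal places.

The third angle is ∠K = 180° − ∠M − ∠L = 37.60°.
Law of sines: |LK| = |ML|·sin M/sin K ≈ 115.89.
Law of sines: |KM| = |ML|·sin L/sin K ≈ 63.967.
Area = ½·|ML|·|LK|·sin L ≈ 2261.6.

2261.61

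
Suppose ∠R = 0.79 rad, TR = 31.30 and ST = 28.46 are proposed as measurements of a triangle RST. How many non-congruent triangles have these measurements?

TR·sin R = 31.30·sin(0.79 rad) ≈ 22.23.
Since TR sin R < ST < TR (22.23 < 28.46 < 31.30), two triangles exist.

2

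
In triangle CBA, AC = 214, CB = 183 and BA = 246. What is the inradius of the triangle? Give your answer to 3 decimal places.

Semiperimeter s = (246 + 214 + 183)/2 = 321.5.
Heron's formula: area = √(321.5·75.5·107.5·138.5) ≈ 19010.
Inradius = area/s = 19010/321.5 ≈ 59.131.

59.131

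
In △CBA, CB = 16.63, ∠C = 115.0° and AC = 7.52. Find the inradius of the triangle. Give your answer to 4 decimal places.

By the law of cosines, BA² = AC² + CB² − 2·AC·CB·cos C = 438.81, so BA ≈ 20.948.
Area = ½·AC·CB·sin C ≈ 56.67.
Semiperimeter s = (20.948+7.52+16.63)/2 = 22.549.
Inradius = area/s = 56.67/22.549 ≈ 2.5132.

r ≈ 2.5132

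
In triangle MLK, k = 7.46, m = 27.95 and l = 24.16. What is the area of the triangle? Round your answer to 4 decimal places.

Semiperimeter s = (27.95 + 24.16 + 7.46)/2 = 29.785.
Heron's formula: area = √(29.785·1.835·5.625·22.325) ≈ 82.846.

area ≈ 82.8464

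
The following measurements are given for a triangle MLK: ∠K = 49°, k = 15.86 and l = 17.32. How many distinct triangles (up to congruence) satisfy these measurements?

l·sin K = 17.32·sin(49°) ≈ 13.07.
Since l sin K < k < l (13.07 < 15.86 < 17.32), two triangles exist.

2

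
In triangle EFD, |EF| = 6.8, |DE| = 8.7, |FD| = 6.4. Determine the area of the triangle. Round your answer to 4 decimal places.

21.5689

Semiperimeter s = (6.4 + 8.7 + 6.8)/2 = 10.95.
Heron's formula: area = √(10.95·4.55·2.25·4.15) ≈ 21.569.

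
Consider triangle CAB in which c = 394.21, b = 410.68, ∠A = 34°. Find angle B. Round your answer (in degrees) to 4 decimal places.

By the law of cosines, a² = b² + c² − 2·b·c·cos A = 55627, so a ≈ 235.85.
Law of cosines again: cos B = (c² + a² − b²)/(2·c·a) ≈ 0.22786, so ∠B ≈ 76.83°.

∠B ≈ 76.8291°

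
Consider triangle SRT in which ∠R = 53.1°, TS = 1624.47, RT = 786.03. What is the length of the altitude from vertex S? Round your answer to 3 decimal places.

1575.282

Law of sines: sin S = RT·sin R/TS ≈ 0.38694.
Since TS ≥ RT, only the acute value applies: ∠S ≈ 22.76°.
Then ∠T = 180° − ∠R − ∠S ≈ 104.14°.
Law of sines gives SR = TS·sin T/sin R ≈ 1969.9.
Area = ½·TS·RT·sin T ≈ 6.1911e+05.
The altitude from S has length 2·area/RT ≈ 1575.3.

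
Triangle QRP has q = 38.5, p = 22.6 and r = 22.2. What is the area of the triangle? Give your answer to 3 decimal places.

Semiperimeter s = (38.5 + 22.2 + 22.6)/2 = 41.65.
Heron's formula: area = √(41.65·3.15·19.45·19.05) ≈ 220.48.

220.480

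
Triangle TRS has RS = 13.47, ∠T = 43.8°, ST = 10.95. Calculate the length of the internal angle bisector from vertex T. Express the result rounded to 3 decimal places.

Law of sines: sin R = ST·sin T/RS ≈ 0.56266.
Since RS ≥ ST, only the acute value applies: ∠R ≈ 34.24°.
Then ∠S = 180° − ∠T − ∠R ≈ 101.96°.
Law of sines gives TR = RS·sin S/sin T ≈ 19.039.
The bisector from T has length 2·ST·TR·cos(∠T/2)/(ST+TR) ≈ 12.9.

12.900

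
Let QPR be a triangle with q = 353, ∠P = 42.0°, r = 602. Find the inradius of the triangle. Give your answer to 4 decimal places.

103.8882

By the law of cosines, p² = r² + q² − 2·r·q·cos P = 1.7117e+05, so p ≈ 413.72.
Area = ½·r·q·sin P ≈ 71097.
Semiperimeter s = (353+413.72+602)/2 = 684.36.
Inradius = area/s = 71097/684.36 ≈ 103.89.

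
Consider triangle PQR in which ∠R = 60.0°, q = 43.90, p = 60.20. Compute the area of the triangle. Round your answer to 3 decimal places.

Area = ½·p·q·sin R ≈ 1144.4.

area ≈ 1144.357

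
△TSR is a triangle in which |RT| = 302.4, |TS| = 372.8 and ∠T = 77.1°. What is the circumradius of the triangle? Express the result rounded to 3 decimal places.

By the law of cosines, |SR|² = |RT|² + |TS|² − 2·|RT|·|TS|·cos T = 1.8009e+05, so |SR| ≈ 424.37.
Area = ½·|RT|·|TS|·sin T ≈ 54945.
Circumradius = |SR|/(2 sin T) ≈ 217.68.

217.679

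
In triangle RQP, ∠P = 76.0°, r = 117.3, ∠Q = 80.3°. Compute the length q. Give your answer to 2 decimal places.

287.66

The third angle is ∠R = 180° − ∠Q − ∠P = 23.70°.
Law of sines: q = r·sin Q/sin R ≈ 287.66.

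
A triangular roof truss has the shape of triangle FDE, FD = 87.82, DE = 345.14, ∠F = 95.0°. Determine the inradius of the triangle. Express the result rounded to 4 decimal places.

Law of sines: sin E = FD·sin F/DE ≈ 0.25348.
Since DE ≥ FD, only the acute value applies: ∠E ≈ 14.68°.
Then ∠D = 180° − ∠F − ∠E ≈ 70.32°.
Law of sines gives EF = DE·sin D/sin F ≈ 326.21.
Area = ½·DE·FD·sin D ≈ 14270.
Semiperimeter s = (345.14+326.21+87.82)/2 = 379.59.
Inradius = area/s = 14270/379.59 ≈ 37.592.

r ≈ 37.5923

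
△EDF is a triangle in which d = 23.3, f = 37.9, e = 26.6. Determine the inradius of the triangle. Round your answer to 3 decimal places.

6.979

Semiperimeter s = (26.6 + 23.3 + 37.9)/2 = 43.9.
Heron's formula: area = √(43.9·17.3·20.6·6) ≈ 306.38.
Inradius = area/s = 306.38/43.9 ≈ 6.9791.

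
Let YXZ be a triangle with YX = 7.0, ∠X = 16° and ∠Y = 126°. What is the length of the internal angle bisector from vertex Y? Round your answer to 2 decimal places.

t_Y ≈ 1.97

The third angle is ∠Z = 180° − ∠Y − ∠X = 38.00°.
Law of sines: XZ = YX·sin Y/sin Z ≈ 9.1984.
Law of sines: ZY = YX·sin X/sin Z ≈ 3.134.
The bisector from Y has length 2·ZY·YX·cos(∠Y/2)/(ZY+YX) ≈ 1.9656.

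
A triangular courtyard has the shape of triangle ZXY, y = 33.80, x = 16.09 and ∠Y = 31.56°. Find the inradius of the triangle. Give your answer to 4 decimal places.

Law of sines: sin X = x·sin Y/y ≈ 0.24915.
Since y ≥ x, only the acute value applies: ∠X ≈ 14.43°.
Then ∠Z = 180° − ∠Y − ∠X ≈ 134.01°.
Law of sines gives z = y·sin Z/sin Y ≈ 46.444.
Area = ½·y·x·sin Z ≈ 195.56.
Semiperimeter s = (46.444+16.09+33.8)/2 = 48.167.
Inradius = area/s = 195.56/48.167 ≈ 4.0601.

r ≈ 4.0601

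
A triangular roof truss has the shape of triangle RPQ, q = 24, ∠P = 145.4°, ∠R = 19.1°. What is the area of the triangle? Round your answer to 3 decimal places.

The third angle is ∠Q = 180° − ∠R − ∠P = 15.50°.
Law of sines: r = q·sin R/sin Q ≈ 29.387.
Law of sines: p = q·sin P/sin Q ≈ 50.997.
Area = ½·q·r·sin P ≈ 200.24.

area ≈ 200.244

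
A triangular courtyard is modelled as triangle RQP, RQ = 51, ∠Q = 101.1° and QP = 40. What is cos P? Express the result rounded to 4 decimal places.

0.7055

By the law of cosines, PR² = RQ² + QP² − 2·RQ·QP·cos Q = 4986.5, so PR ≈ 70.615.
Law of cosines again: cos P = (QP² + PR² − RQ²)/(2·QP·PR) ≈ 0.70550, so ∠P ≈ 45.13°.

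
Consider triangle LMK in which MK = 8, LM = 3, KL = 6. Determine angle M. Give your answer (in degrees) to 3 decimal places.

39.571

By the law of cosines, cos M = (LM² + MK² − KL²) / (2·LM·MK) ≈ 0.77083, so ∠M ≈ 39.57°.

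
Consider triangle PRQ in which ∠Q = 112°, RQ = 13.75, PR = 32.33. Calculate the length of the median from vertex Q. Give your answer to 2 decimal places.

Law of sines: sin P = RQ·sin Q/PR ≈ 0.39433.
Since PR ≥ RQ, only the acute value applies: ∠P ≈ 23.22°.
Then ∠R = 180° − ∠Q − ∠P ≈ 44.78°.
Law of sines gives QP = PR·sin R/sin Q ≈ 24.559.
Median from Q: ½√(2·RQ² + 2·QP² − PR²) ≈ 11.611.

11.61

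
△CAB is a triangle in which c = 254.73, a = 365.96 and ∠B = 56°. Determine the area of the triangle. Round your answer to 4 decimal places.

38641.8520

Area = ½·c·a·sin B ≈ 38642.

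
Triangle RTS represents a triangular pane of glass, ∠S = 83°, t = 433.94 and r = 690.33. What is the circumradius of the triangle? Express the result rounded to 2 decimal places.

387.55

By the law of cosines, s² = r² + t² − 2·r·t·cos S = 5.9184e+05, so s ≈ 769.31.
Area = ½·r·t·sin S ≈ 1.4866e+05.
Circumradius = s/(2 sin S) ≈ 387.55.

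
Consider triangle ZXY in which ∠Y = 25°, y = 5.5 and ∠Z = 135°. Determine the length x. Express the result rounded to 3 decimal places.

4.451

The third angle is ∠X = 180° − ∠Y − ∠Z = 20.00°.
Law of sines: x = y·sin X/sin Y ≈ 4.4511.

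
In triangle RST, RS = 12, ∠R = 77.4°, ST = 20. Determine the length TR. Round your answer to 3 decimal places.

18.830

Law of sines: sin T = RS·sin R/ST ≈ 0.58555.
Since ST ≥ RS, only the acute value applies: ∠T ≈ 35.84°.
Then ∠S = 180° − ∠R − ∠T ≈ 66.76°.
Law of sines gives TR = ST·sin S/sin R ≈ 18.83.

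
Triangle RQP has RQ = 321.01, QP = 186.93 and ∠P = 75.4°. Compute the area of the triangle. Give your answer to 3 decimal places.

Law of sines: sin R = QP·sin P/RQ ≈ 0.56351.
Since RQ ≥ QP, only the acute value applies: ∠R ≈ 34.30°.
Then ∠Q = 180° − ∠P − ∠R ≈ 70.30°.
Law of sines gives PR = RQ·sin Q/sin P ≈ 312.31.
Area = ½·RQ·QP·sin Q ≈ 28247.

area ≈ 28247.267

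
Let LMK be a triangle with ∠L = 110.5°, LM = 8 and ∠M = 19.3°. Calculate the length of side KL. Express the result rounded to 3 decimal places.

The third angle is ∠K = 180° − ∠L − ∠M = 50.20°.
Law of sines: KL = LM·sin M/sin K ≈ 3.4416.

3.442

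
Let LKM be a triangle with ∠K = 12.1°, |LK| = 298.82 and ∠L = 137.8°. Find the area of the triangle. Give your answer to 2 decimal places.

The third angle is ∠M = 180° − ∠L − ∠K = 30.10°.
Law of sines: |KM| = |LK|·sin L/sin M ≈ 400.24.
Law of sines: |ML| = |LK|·sin K/sin M ≈ 124.9.
Area = ½·|LK|·|KM|·sin K ≈ 12535.

area ≈ 12535.09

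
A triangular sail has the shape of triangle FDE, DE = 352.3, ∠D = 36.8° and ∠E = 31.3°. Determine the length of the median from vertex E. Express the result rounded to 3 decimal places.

The third angle is ∠F = 180° − ∠D − ∠E = 111.90°.
Law of sines: EF = DE·sin D/sin F ≈ 227.45.
Law of sines: FD = DE·sin E/sin F ≈ 197.26.
Median from E: ½√(2·DE² + 2·EF² − FD²) ≈ 279.64.

279.636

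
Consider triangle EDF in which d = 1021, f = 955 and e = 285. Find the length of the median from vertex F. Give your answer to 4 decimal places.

m_F ≈ 577.7774

Median from F: ½√(2·e² + 2·d² − f²) ≈ 577.78.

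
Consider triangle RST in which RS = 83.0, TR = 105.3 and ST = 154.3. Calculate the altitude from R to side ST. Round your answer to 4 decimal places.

53.3973

Semiperimeter s = (154.3 + 105.3 + 83)/2 = 171.3.
Heron's formula: area = √(171.3·17·66·88.3) ≈ 4119.6.
The altitude from R has length 2·area/ST ≈ 53.397.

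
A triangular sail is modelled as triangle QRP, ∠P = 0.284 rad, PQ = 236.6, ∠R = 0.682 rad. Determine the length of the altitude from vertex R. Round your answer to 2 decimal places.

The third angle is ∠Q = π − ∠R − ∠P = 2.176 rad.
Law of sines: RP = PQ·sin Q/sin R ≈ 308.77.
Law of sines: QR = PQ·sin P/sin R ≈ 105.17.
Area = ½·PQ·RP·sin P ≈ 10235.
The altitude from R has length 2·area/PQ ≈ 86.516.

h_R ≈ 86.52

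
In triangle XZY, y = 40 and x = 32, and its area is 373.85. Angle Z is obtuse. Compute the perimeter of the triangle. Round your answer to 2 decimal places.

From area = ½·y·x·sin Z, we get sin Z = 2·area/(y·x) ≈ 0.58414.
Taking the obtuse solution, ∠Z ≈ 144.26°.
Law of cosines then gives z ≈ 68.57.
Perimeter = 32 + 68.57 + 40 = 140.57.

140.57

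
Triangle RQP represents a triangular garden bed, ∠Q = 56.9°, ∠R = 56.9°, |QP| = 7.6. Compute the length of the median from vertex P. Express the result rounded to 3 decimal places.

m_P ≈ 6.367

The third angle is ∠P = 180° − ∠R − ∠Q = 66.20°.
Law of sines: |PR| = |QP|·sin Q/sin R ≈ 7.6.
Law of sines: |RQ| = |QP|·sin P/sin R ≈ 8.3007.
Median from P: ½√(2·|QP|² + 2·|PR|² − |RQ|²) ≈ 6.3667.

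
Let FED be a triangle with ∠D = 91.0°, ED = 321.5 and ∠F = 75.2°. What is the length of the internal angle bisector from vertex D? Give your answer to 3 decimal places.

t_D ≈ 89.188

The third angle is ∠E = 180° − ∠D − ∠F = 13.80°.
Law of sines: DF = ED·sin E/sin F ≈ 79.32.
Law of sines: FE = ED·sin D/sin F ≈ 332.48.
The bisector from D has length 2·ED·DF·cos(∠D/2)/(ED+DF) ≈ 89.188.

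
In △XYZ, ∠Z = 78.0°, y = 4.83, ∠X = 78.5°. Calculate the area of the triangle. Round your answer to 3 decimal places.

28.039

The third angle is ∠Y = 180° − ∠Z − ∠X = 23.50°.
Law of sines: x = y·sin X/sin Y ≈ 11.87.
Law of sines: z = y·sin Z/sin Y ≈ 11.848.
Area = ½·y·x·sin Z ≈ 28.039.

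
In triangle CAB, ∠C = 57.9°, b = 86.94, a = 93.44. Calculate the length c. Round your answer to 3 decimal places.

By the law of cosines, c² = a² + b² − 2·a·b·cos C = 7655.8, so c ≈ 87.497.

87.497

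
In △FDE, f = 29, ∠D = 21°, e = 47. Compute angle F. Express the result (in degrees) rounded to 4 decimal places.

By the law of cosines, d² = e² + f² − 2·e·f·cos D = 505.06, so d ≈ 22.474.
Law of cosines again: cos F = (d² + e² − f²)/(2·d·e) ≈ 0.88665, so ∠F ≈ 27.54°.

27.5447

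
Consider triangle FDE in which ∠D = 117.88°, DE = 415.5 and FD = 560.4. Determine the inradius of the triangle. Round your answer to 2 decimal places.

By the law of cosines, EF² = FD² + DE² − 2·FD·DE·cos D = 7.0446e+05, so EF ≈ 839.32.
Area = ½·FD·DE·sin D ≈ 1.0291e+05.
Semiperimeter s = (415.5+839.32+560.4)/2 = 907.61.
Inradius = area/s = 1.0291e+05/907.61 ≈ 113.39.

113.39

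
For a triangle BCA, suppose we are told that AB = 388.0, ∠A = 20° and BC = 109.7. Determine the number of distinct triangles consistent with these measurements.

0

AB·sin A = 388.0·sin(20°) ≈ 132.7.
Since BC = 109.7 < 132.7 = AB sin A, no triangle exists.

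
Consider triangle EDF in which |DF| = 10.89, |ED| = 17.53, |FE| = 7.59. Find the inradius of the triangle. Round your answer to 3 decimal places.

1.398

Semiperimeter s = (10.89 + 7.59 + 17.53)/2 = 18.005.
Heron's formula: area = √(18.005·7.115·10.415·0.475) ≈ 25.174.
Inradius = area/s = 25.174/18.005 ≈ 1.3982.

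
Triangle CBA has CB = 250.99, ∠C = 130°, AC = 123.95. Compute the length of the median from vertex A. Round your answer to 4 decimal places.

m_A ≈ 226.0749

By the law of cosines, BA² = AC² + CB² − 2·AC·CB·cos C = 1.1835e+05, so BA ≈ 344.03.
Median from A: ½√(2·BA² + 2·AC² − CB²) ≈ 226.07.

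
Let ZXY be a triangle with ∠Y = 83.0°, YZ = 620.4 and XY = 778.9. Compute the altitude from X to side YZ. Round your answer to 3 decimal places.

By the law of cosines, ZX² = XY² + YZ² − 2·XY·YZ·cos Y = 8.738e+05, so ZX ≈ 934.77.
Area = ½·XY·YZ·sin Y ≈ 2.3981e+05.
The altitude from X has length 2·area/YZ ≈ 773.09.

h_X ≈ 773.094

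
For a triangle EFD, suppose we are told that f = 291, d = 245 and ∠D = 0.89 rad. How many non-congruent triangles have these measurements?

2

f·sin D = 291·sin(0.89 rad) ≈ 226.1.
Since f sin D < d < f (226.1 < 245 < 291), two triangles exist.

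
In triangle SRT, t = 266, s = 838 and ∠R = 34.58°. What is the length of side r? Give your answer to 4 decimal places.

637.1376

By the law of cosines, r² = t² + s² − 2·t·s·cos R = 4.0594e+05, so r ≈ 637.14.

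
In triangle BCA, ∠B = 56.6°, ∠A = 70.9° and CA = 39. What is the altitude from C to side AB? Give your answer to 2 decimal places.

h_C ≈ 36.85

The third angle is ∠C = 180° − ∠A − ∠B = 52.50°.
Law of sines: AB = CA·sin C/sin B ≈ 37.062.
Law of sines: BC = CA·sin A/sin B ≈ 44.143.
Area = ½·CA·AB·sin A ≈ 682.92.
The altitude from C has length 2·area/AB ≈ 36.853.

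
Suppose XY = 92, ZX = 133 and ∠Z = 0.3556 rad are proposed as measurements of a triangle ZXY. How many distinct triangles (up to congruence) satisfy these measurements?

ZX·sin Z = 133·sin(0.3556 rad) ≈ 46.3.
Since ZX sin Z < XY < ZX (46.3 < 92 < 133), two triangles exist.

2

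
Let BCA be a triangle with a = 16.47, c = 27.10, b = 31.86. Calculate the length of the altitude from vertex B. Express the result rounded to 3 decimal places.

14.009

Semiperimeter s = (31.86 + 27.1 + 16.47)/2 = 37.715.
Heron's formula: area = √(37.715·5.855·10.615·21.245) ≈ 223.16.
The altitude from B has length 2·area/b ≈ 14.009.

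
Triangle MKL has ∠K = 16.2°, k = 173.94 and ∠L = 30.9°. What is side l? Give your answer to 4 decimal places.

320.1728

The third angle is ∠M = 180° − ∠K − ∠L = 132.90°.
Law of sines: l = k·sin L/sin K ≈ 320.17.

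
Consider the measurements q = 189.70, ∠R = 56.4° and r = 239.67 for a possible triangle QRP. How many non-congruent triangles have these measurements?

q·sin R = 189.70·sin(56.4°) ≈ 158.
Since r ≥ q, exactly one triangle exists.

1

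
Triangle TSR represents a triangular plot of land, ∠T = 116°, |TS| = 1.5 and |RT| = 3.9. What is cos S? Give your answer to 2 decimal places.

cos S ≈ 0.68

By the law of cosines, |SR|² = |RT|² + |TS|² − 2·|RT|·|TS|·cos T = 22.589, so |SR| ≈ 4.7528.
Law of cosines again: cos S = (|TS|² + |SR|² − |RT|²)/(2·|TS|·|SR|) ≈ 0.67532, so ∠S ≈ 47.52°.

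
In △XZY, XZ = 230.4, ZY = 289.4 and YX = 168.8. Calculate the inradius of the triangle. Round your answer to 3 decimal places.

56.457

Semiperimeter s = (289.4 + 168.8 + 230.4)/2 = 344.3.
Heron's formula: area = √(344.3·54.9·175.5·113.9) ≈ 19438.
Inradius = area/s = 19438/344.3 ≈ 56.457.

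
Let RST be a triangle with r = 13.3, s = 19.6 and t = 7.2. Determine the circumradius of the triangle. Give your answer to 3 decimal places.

By the law of cosines, cos R = (s² + t² − r²) / (2·s·t) ≈ 0.91805, so ∠R ≈ 23.36°.
Circumradius = r/(2 sin R) ≈ 16.773.

16.773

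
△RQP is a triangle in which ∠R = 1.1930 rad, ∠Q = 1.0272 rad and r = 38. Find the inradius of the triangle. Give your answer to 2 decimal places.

10.03

The third angle is ∠P = π − ∠R − ∠Q = 0.9214 rad.
Law of sines: q = r·sin Q/sin R ≈ 34.99.
Law of sines: p = r·sin P/sin R ≈ 32.561.
Area = ½·r·q·sin P ≈ 529.48.
Semiperimeter s = (38+34.99+32.561)/2 = 52.776.
Inradius = area/s = 529.48/52.776 ≈ 10.033.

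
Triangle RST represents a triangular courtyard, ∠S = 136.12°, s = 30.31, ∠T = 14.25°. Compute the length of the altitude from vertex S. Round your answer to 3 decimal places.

The third angle is ∠R = 180° − ∠S − ∠T = 29.63°.
Law of sines: r = s·sin R/sin S ≈ 21.619.
Law of sines: t = s·sin T/sin S ≈ 10.764.
Area = ½·s·r·sin T ≈ 80.648.
The altitude from S has length 2·area/s ≈ 5.3216.

h_S ≈ 5.322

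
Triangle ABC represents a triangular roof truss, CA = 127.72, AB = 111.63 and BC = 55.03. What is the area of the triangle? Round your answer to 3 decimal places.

area ≈ 3064.603

Semiperimeter s = (55.03 + 127.72 + 111.63)/2 = 147.19.
Heron's formula: area = √(147.19·92.16·19.47·35.56) ≈ 3064.6.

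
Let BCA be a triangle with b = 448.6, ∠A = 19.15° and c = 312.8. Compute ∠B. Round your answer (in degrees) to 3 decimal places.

By the law of cosines, a² = b² + c² − 2·b·c·cos A = 33972, so a ≈ 184.31.
Law of cosines again: cos B = (c² + a² − b²)/(2·c·a) ≈ -0.60210, so ∠B ≈ 127.02°.

127.021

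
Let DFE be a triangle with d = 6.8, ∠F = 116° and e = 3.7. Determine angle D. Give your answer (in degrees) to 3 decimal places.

∠D ≈ 42.453°

By the law of cosines, f² = e² + d² − 2·e·d·cos F = 81.989, so f ≈ 9.0548.
Law of cosines again: cos D = (f² + e² − d²)/(2·f·e) ≈ 0.73783, so ∠D ≈ 42.45°.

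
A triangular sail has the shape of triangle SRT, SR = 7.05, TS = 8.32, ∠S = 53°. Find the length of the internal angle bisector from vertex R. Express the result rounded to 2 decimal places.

By the law of cosines, RT² = TS² + SR² − 2·TS·SR·cos S = 48.325, so RT ≈ 6.9516.
Law of cosines again: cos R = (SR² + RT² − TS²)/(2·SR·RT) ≈ 0.29387, so ∠R ≈ 72.91°.
The bisector from R has length 2·SR·RT·cos(∠R/2)/(SR+RT) ≈ 5.6306.

5.63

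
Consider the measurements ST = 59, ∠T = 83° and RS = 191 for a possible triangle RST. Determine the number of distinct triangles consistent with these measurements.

1

ST·sin T = 59·sin(83°) ≈ 58.56.
Since RS ≥ ST, exactly one triangle exists.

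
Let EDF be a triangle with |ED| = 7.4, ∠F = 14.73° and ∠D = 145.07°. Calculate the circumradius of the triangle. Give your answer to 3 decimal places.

R ≈ 14.552

The third angle is ∠E = 180° − ∠D − ∠F = 20.20°.
Law of sines: |DF| = |ED|·sin E/sin F ≈ 10.049.
Law of sines: |FE| = |ED|·sin D/sin F ≈ 16.664.
Circumradius = |ED|/(2 sin F) ≈ 14.552.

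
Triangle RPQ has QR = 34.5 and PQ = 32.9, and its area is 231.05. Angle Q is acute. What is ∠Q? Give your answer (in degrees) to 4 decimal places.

24.0240

From area = ½·PQ·QR·sin Q, we get sin Q = 2·area/(PQ·QR) ≈ 0.40712.
Taking the acute solution, ∠Q ≈ 24.02°.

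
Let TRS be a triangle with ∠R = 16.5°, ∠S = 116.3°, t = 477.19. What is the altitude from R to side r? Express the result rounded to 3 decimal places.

The third angle is ∠T = 180° − ∠R − ∠S = 47.20°.
Law of sines: r = t·sin R/sin T ≈ 184.71.
Law of sines: s = t·sin S/sin T ≈ 583.04.
Area = ½·t·r·sin S ≈ 39510.
The altitude from R has length 2·area/r ≈ 427.79.

h_R ≈ 427.794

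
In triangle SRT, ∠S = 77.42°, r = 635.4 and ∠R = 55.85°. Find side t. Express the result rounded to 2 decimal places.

The third angle is ∠T = 180° − ∠S − ∠R = 46.73°.
Law of sines: t = r·sin T/sin R ≈ 559.05.

559.05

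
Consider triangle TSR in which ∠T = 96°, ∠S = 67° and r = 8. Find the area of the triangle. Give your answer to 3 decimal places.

area ≈ 100.197

The third angle is ∠R = 180° − ∠T − ∠S = 17.00°.
Law of sines: t = r·sin T/sin R ≈ 27.213.
Law of sines: s = r·sin S/sin R ≈ 25.187.
Area = ½·r·t·sin S ≈ 100.2.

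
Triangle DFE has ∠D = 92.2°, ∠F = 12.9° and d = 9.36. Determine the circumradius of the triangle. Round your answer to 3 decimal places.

4.683

The third angle is ∠E = 180° − ∠D − ∠F = 74.90°.
Law of sines: f = d·sin F/sin D ≈ 2.0912.
Law of sines: e = d·sin E/sin D ≈ 9.0435.
Circumradius = d/(2 sin D) ≈ 4.6835.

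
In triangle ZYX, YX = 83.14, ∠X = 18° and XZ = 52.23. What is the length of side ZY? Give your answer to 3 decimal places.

37.155

By the law of cosines, ZY² = YX² + XZ² − 2·YX·XZ·cos X = 1380.5, so ZY ≈ 37.155.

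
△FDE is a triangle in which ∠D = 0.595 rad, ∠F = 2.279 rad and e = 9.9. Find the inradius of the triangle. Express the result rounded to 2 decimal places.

The third angle is ∠E = π − ∠F − ∠D = 0.268 rad.
Law of sines: f = e·sin F/sin E ≈ 28.438.
Law of sines: d = e·sin D/sin E ≈ 20.986.
Area = ½·e·f·sin D ≈ 78.902.
Semiperimeter s = (28.438+20.986+9.9)/2 = 29.662.
Inradius = area/s = 78.902/29.662 ≈ 2.66.

2.66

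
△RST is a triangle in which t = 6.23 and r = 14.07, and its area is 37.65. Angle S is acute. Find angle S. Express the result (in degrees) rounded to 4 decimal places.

59.2088

From area = ½·t·r·sin S, we get sin S = 2·area/(t·r) ≈ 0.85904.
Taking the acute solution, ∠S ≈ 59.21°.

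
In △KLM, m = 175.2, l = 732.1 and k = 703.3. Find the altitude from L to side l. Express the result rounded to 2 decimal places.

h_L ≈ 168.15

Semiperimeter s = (703.3 + 732.1 + 175.2)/2 = 805.3.
Heron's formula: area = √(805.3·102·73.2·630.1) ≈ 61552.
The altitude from L has length 2·area/l ≈ 168.15.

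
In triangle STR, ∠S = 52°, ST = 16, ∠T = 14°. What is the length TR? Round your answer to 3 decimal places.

13.801

The third angle is ∠R = 180° − ∠S − ∠T = 114.00°.
Law of sines: TR = ST·sin S/sin R ≈ 13.801.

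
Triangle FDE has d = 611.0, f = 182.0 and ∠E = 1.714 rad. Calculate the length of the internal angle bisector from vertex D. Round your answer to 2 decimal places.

By the law of cosines, e² = f² + d² − 2·f·d·cos E = 4.3819e+05, so e ≈ 661.96.
Law of cosines again: cos D = (e² + f² − d²)/(2·e·f) ≈ 0.40667, so ∠D ≈ 1.152 rad.
The bisector from D has length 2·e·f·cos(∠D/2)/(e+f) ≈ 239.44.

t_D ≈ 239.44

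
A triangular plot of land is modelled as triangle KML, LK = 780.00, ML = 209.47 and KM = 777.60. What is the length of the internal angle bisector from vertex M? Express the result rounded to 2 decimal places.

247.33

By the law of cosines, cos M = (KM² + ML² − LK²) / (2·KM·ML) ≈ 0.12321, so ∠M ≈ 82.92°.
The bisector from M has length 2·KM·ML·cos(∠M/2)/(KM+ML) ≈ 247.33.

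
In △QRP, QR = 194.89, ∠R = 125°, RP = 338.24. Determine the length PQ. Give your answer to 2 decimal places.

477.50

By the law of cosines, PQ² = QR² + RP² − 2·QR·RP·cos R = 2.2801e+05, so PQ ≈ 477.5.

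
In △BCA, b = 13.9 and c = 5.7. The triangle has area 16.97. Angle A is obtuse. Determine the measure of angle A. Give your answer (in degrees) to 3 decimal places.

154.636

From area = ½·b·c·sin A, we get sin A = 2·area/(b·c) ≈ 0.42837.
Taking the obtuse solution, ∠A ≈ 154.64°.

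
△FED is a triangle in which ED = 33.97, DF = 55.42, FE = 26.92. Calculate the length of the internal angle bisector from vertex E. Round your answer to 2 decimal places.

12.53

By the law of cosines, cos E = (FE² + ED² − DF²) / (2·FE·ED) ≈ -0.65214, so ∠E ≈ 130.70°.
The bisector from E has length 2·FE·ED·cos(∠E/2)/(FE+ED) ≈ 12.527.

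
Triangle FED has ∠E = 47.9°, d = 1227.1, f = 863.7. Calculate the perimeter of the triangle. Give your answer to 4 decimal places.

perimeter ≈ 3002.2021

By the law of cosines, e² = d² + f² − 2·d·f·cos E = 8.3065e+05, so e ≈ 911.4.
Semiperimeter s = (863.7+911.4+1227.1)/2 = 1501.1.
Perimeter = 863.7 + 911.4 + 1227.1 = 3002.2.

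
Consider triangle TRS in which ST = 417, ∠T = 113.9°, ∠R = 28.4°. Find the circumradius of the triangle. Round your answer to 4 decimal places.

The third angle is ∠S = 180° − ∠T − ∠R = 37.70°.
Law of sines: RS = ST·sin T/sin R ≈ 801.57.
Law of sines: TR = ST·sin S/sin R ≈ 536.15.
Circumradius = ST/(2 sin R) ≈ 438.37.

438.3713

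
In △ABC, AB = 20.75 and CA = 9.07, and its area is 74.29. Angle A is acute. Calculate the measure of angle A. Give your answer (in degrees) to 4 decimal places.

From area = ½·CA·AB·sin A, we get sin A = 2·area/(CA·AB) ≈ 0.78947.
Taking the acute solution, ∠A ≈ 52.14°.

52.1359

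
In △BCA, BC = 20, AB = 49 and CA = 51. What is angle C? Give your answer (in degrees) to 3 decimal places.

By the law of cosines, cos C = (BC² + CA² − AB²) / (2·BC·CA) ≈ 0.29412, so ∠C ≈ 72.90°.

∠C ≈ 72.895°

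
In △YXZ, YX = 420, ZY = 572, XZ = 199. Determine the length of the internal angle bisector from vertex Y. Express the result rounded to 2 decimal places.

By the law of cosines, cos Y = (ZY² + YX² − XZ²) / (2·ZY·YX) ≈ 0.96567, so ∠Y ≈ 15.06°.
The bisector from Y has length 2·ZY·YX·cos(∠Y/2)/(ZY+YX) ≈ 480.18.

480.18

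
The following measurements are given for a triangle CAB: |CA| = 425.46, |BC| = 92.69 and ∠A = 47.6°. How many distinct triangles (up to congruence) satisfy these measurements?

0

|CA|·sin A = 425.46·sin(47.6°) ≈ 314.2.
Since |BC| = 92.69 < 314.2 = |CA| sin A, no triangle exists.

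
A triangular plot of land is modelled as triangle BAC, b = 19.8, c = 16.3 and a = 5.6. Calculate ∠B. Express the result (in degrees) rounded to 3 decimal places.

∠B ≈ 121.354°

By the law of cosines, cos B = (a² + c² − b²) / (2·a·c) ≈ -0.52032, so ∠B ≈ 121.35°.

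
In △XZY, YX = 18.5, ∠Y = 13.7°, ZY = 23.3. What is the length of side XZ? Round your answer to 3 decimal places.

By the law of cosines, XZ² = ZY² + YX² − 2·ZY·YX·cos Y = 47.568, so XZ ≈ 6.8969.

6.897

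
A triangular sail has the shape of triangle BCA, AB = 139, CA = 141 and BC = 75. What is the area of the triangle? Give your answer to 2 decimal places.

Semiperimeter s = (141 + 139 + 75)/2 = 177.5.
Heron's formula: area = √(177.5·36.5·38.5·102.5) ≈ 5056.4.

area ≈ 5056.36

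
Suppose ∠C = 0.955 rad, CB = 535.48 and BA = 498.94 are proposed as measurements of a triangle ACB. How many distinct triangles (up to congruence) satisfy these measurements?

CB·sin C = 535.48·sin(0.955 rad) ≈ 437.1.
Since CB sin C < BA < CB (437.1 < 498.94 < 535.48), two triangles exist.

2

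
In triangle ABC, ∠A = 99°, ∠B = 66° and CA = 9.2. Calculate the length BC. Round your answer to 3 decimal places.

9.947

The third angle is ∠C = 180° − ∠A − ∠B = 15.00°.
Law of sines: BC = CA·sin A/sin B ≈ 9.9467.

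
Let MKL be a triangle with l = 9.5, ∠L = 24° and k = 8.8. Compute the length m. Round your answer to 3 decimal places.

16.839

Law of sines: sin K = k·sin L/l ≈ 0.37677.
Since l ≥ k, only the acute value applies: ∠K ≈ 22.13°.
Then ∠M = 180° − ∠L − ∠K ≈ 133.87°.
Law of sines gives m = l·sin M/sin L ≈ 16.839.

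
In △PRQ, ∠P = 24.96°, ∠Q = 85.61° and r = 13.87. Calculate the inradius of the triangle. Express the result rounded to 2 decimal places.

The third angle is ∠R = 180° − ∠Q − ∠P = 69.43°.
Law of sines: p = r·sin P/sin R ≈ 6.2515.
Law of sines: q = r·sin Q/sin R ≈ 14.771.
Area = ½·r·p·sin Q ≈ 43.227.
Semiperimeter s = (6.2515+13.87+14.771)/2 = 17.446.
Inradius = area/s = 43.227/17.446 ≈ 2.4777.

2.48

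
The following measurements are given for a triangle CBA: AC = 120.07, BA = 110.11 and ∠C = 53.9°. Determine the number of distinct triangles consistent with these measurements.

AC·sin C = 120.07·sin(53.9°) ≈ 97.02.
Since AC sin C < BA < AC (97.02 < 110.11 < 120.07), two triangles exist.

2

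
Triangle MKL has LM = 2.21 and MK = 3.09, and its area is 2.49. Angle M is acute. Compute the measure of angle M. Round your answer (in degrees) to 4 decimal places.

From area = ½·LM·MK·sin M, we get sin M = 2·area/(LM·MK) ≈ 0.72925.
Taking the acute solution, ∠M ≈ 46.82°.

46.8239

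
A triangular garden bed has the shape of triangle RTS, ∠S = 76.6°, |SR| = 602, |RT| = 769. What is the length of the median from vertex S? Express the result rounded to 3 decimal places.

486.661

Law of sines: sin T = |SR|·sin S/|RT| ≈ 0.76152.
Since |RT| ≥ |SR|, only the acute value applies: ∠T ≈ 49.60°.
Then ∠R = 180° − ∠S − ∠T ≈ 53.80°.
Law of sines gives |TS| = |RT|·sin R/sin S ≈ 637.93.
Median from S: ½√(2·|TS|² + 2·|SR|² − |RT|²) ≈ 486.66.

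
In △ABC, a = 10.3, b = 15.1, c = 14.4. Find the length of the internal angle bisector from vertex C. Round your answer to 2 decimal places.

By the law of cosines, cos C = (a² + b² − c²) / (2·a·b) ≈ 0.40745, so ∠C ≈ 65.96°.
The bisector from C has length 2·a·b·cos(∠C/2)/(a+b) ≈ 10.273.

t_C ≈ 10.27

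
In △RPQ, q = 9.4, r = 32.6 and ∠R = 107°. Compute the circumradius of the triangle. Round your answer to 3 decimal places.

17.045

Law of sines: sin Q = q·sin R/r ≈ 0.27574.
Since r ≥ q, only the acute value applies: ∠Q ≈ 16.01°.
Then ∠P = 180° − ∠R − ∠Q ≈ 56.99°.
Law of sines gives p = r·sin P/sin R ≈ 28.588.
Circumradius = r/(2 sin R) ≈ 17.045.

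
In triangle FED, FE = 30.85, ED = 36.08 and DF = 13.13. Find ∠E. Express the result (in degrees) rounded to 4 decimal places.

By the law of cosines, cos E = (FE² + ED² − DF²) / (2·FE·ED) ≈ 0.93484, so ∠E ≈ 20.80°.

∠E ≈ 20.7969°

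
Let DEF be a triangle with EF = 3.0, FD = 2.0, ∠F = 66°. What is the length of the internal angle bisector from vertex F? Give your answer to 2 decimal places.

2.01

By the law of cosines, DE² = EF² + FD² − 2·EF·FD·cos F = 8.1192, so DE ≈ 2.8494.
The bisector from F has length 2·EF·FD·cos(∠F/2)/(EF+FD) ≈ 2.0128.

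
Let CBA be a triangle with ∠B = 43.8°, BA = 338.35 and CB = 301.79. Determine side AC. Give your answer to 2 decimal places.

By the law of cosines, AC² = CB² + BA² − 2·CB·BA·cos B = 58159, so AC ≈ 241.16.

241.16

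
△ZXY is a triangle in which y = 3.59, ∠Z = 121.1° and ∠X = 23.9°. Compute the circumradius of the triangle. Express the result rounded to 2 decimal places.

The third angle is ∠Y = 180° − ∠Z − ∠X = 35.00°.
Law of sines: z = y·sin Z/sin Y ≈ 5.3594.
Law of sines: x = y·sin X/sin Y ≈ 2.5358.
Circumradius = y/(2 sin Y) ≈ 3.1295.

R ≈ 3.13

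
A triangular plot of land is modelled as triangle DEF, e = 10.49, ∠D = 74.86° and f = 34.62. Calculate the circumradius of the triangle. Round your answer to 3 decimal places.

R ≈ 17.326

By the law of cosines, d² = e² + f² − 2·e·f·cos D = 1118.9, so d ≈ 33.45.
Area = ½·e·f·sin D ≈ 175.28.
Circumradius = d/(2 sin D) ≈ 17.326.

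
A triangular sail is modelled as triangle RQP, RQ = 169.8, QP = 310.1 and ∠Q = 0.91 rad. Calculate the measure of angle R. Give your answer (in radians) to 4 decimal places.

By the law of cosines, PR² = RQ² + QP² − 2·RQ·QP·cos Q = 60361, so PR ≈ 245.68.
Law of cosines again: cos R = (PR² + RQ² − QP²)/(2·PR·RQ) ≈ -0.08353, so ∠R ≈ 1.654 rad.

1.6544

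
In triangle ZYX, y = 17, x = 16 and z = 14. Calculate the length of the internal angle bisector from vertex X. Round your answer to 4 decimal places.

t_X ≈ 13.2136

By the law of cosines, cos X = (z² + y² − x²) / (2·z·y) ≈ 0.48109, so ∠X ≈ 61.24°.
The bisector from X has length 2·z·y·cos(∠X/2)/(z+y) ≈ 13.214.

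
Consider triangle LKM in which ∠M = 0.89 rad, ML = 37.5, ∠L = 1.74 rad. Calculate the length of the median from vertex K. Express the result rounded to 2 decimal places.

The third angle is ∠K = π − ∠M − ∠L = 0.512 rad.
Law of sines: KM = ML·sin L/sin K ≈ 75.504.
Law of sines: LK = ML·sin M/sin K ≈ 59.522.
Median from K: ½√(2·LK² + 2·KM² − ML²) ≈ 65.348.

m_K ≈ 65.35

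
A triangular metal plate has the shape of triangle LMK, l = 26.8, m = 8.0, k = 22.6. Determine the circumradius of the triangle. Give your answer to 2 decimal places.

14.60

By the law of cosines, cos L = (m² + k² − l²) / (2·m·k) ≈ -0.39679, so ∠L ≈ 1.979 rad.
Circumradius = l/(2 sin L) ≈ 14.598.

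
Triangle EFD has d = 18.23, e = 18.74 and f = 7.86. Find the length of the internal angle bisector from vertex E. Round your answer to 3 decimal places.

By the law of cosines, cos E = (f² + d² − e²) / (2·f·d) ≈ 0.14979, so ∠E ≈ 1.420 rad.
The bisector from E has length 2·f·d·cos(∠E/2)/(f+d) ≈ 8.3283.

8.328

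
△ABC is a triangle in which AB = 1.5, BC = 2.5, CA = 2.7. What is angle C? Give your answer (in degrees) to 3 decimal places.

∠C ≈ 33.249°

By the law of cosines, cos C = (BC² + CA² − AB²) / (2·BC·CA) ≈ 0.83630, so ∠C ≈ 33.25°.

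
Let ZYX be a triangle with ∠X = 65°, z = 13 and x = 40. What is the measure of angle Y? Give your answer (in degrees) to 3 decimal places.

97.869

Law of sines: sin Z = z·sin X/x ≈ 0.29455.
Since x ≥ z, only the acute value applies: ∠Z ≈ 17.13°.
Then ∠Y = 180° − ∠X − ∠Z ≈ 97.87°.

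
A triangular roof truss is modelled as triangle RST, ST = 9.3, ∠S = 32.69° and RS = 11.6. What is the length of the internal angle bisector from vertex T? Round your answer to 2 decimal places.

By the law of cosines, TR² = RS² + ST² − 2·RS·ST·cos S = 39.465, so TR ≈ 6.2821.
Law of cosines again: cos T = (ST² + TR² − RS²)/(2·ST·TR) ≈ -0.07364, so ∠T ≈ 94.22°.
The bisector from T has length 2·ST·TR·cos(∠T/2)/(ST+TR) ≈ 5.1035.

t_T ≈ 5.10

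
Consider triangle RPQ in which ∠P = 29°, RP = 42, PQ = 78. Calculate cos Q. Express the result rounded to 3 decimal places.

0.897

By the law of cosines, QR² = RP² + PQ² − 2·RP·PQ·cos P = 2117.5, so QR ≈ 46.016.
Law of cosines again: cos Q = (PQ² + QR² − RP²)/(2·PQ·QR) ≈ 0.89677, so ∠Q ≈ 26.26°.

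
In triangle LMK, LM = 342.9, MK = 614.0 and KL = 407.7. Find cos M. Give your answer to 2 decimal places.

By the law of cosines, cos M = (LM² + MK² − KL²) / (2·LM·MK) ≈ 0.77980, so ∠M ≈ 38.76°.

cos M ≈ 0.78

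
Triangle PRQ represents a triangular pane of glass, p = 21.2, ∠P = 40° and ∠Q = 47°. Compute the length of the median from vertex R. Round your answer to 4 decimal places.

The third angle is ∠R = 180° − ∠Q − ∠P = 93.00°.
Law of sines: r = p·sin R/sin P ≈ 32.936.
Law of sines: q = p·sin Q/sin P ≈ 24.121.
Median from R: ½√(2·q² + 2·p² − r²) ≈ 15.634.

m_R ≈ 15.6344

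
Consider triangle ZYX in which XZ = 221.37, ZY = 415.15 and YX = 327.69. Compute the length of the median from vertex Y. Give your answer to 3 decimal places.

357.231

Median from Y: ½√(2·ZY² + 2·YX² − XZ²) ≈ 357.23.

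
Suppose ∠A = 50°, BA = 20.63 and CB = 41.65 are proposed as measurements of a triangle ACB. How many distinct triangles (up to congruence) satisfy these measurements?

BA·sin A = 20.63·sin(50°) ≈ 15.8.
Since CB ≥ BA, exactly one triangle exists.

1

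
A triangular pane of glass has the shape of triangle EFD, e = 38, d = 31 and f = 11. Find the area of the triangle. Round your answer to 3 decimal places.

Semiperimeter s = (38 + 11 + 31)/2 = 40.
Heron's formula: area = √(40·2·29·9) ≈ 144.5.

area ≈ 144.499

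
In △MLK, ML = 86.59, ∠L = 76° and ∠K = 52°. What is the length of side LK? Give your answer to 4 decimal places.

86.5900

The third angle is ∠M = 180° − ∠L − ∠K = 52.00°.
Law of sines: LK = ML·sin M/sin K ≈ 86.59.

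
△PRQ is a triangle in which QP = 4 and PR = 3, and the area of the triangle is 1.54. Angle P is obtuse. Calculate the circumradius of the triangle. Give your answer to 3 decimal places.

From area = ½·QP·PR·sin P, we get sin P = 2·area/(QP·PR) ≈ 0.25667.
Taking the obtuse solution, ∠P ≈ 2.8820 rad.
Law of cosines then gives RQ ≈ 6.9423.
Circumradius = RQ/(2 sin P) ≈ 13.524.

13.524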